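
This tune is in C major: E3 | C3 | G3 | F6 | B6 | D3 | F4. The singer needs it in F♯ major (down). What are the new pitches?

From C down to F♯ is a diminished fifth; apply that to each pitch.
E3 → A#2
C3 → F#2
G3 → C#3
F6 → B5
B6 → E#6
D3 → G#2
F4 → B3

A#2 F#2 C#3 B5 E#6 G#2 B3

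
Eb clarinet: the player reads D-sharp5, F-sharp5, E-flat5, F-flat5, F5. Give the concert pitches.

F#5 A5 Gb5 Abb5 Ab5

The Eb clarinet sounds a minor third above written, so transpose each written note up a minor third.
D#5 → F#5
F#5 → A5
Eb5 → Gb5
Fb5 → Abb5
F5 → Ab5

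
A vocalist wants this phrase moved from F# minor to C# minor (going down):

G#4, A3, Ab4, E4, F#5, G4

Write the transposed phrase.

D#4 E3 Eb4 B3 C#5 D4

F# minor to C# minor down is a perfect fourth, so every note moves down by that interval.
G#4 becomes D#4
A3 becomes E3
Ab4 becomes Eb4
E4 becomes B3
F#5 becomes C#5
G4 becomes D4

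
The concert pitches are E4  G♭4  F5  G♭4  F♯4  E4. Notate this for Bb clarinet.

F#4 Ab4 G5 Ab4 G#4 F#4

Written C4 sounds as Bb3 on the Bb clarinet, so concert pitches are written a major second up.
E4 to F#4
Gb4 to Ab4
F5 to G5
Gb4 to Ab4
F#4 to G#4
E4 to F#4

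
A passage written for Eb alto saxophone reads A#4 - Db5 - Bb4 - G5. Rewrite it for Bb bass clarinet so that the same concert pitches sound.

D#5 Gb5 Eb5 C6

First find concert pitch: the Eb alto saxophone sounds a major sixth below written, so A#4 Db5 Bb4 G5 sounds C#4 Fb4 Db4 Bb4.
Then write for Bb bass clarinet: it sounds a major ninth below written, so the part must be a major ninth above concert.
C#4 → D#5
Fb4 → Gb5
Db4 → Eb5
Bb4 → C6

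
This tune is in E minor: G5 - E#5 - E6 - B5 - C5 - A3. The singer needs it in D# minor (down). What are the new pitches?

F#5 D##5 D#6 A#5 B4 G#3

E minor to D# minor down is a minor second, so every note moves down by that interval.
G5 → F#5
E#5 → D##5
E6 → D#6
B5 → A#5
C5 → B4
A3 → G#3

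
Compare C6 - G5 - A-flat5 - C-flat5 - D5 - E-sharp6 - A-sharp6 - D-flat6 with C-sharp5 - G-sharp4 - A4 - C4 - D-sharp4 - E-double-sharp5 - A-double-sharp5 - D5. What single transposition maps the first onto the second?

From C6 to C#5 is 8 letter names — an octave of some quality.
C#5 to C6 is 11 semitones, which makes it a diminished octave; the second version is lower, so the direction is down.
Checking another pair — Db6 → D5 — gives the same interval.

down a diminished octave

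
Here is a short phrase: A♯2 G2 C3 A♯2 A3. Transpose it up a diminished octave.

A3 Gb3 Cb4 A3 Ab4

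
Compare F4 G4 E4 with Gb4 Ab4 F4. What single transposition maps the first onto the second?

up a minor second

Take the first pair: F4 → Gb4. F to G spans 2 letter names, so the interval is some kind of second.
F4 to Gb4 is 1 semitone, which makes it a minor second; the second version is higher, so the direction is up.
Checking another pair — E4 → F4 — gives the same interval.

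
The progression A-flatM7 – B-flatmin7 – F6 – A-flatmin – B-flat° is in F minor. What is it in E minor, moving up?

F minor up to E minor is a major seventh; each chord root moves by that interval while the quality stays the same.
A-flatM7: root A-flat up a major seventh → G, giving GM7.
B-flatmin7: root B-flat up a major seventh → A, giving Amin7.
F6: root F up a major seventh → E, giving E6.
A-flatmin: root A-flat up a major seventh → G, giving Gmin.
B-flat°: root B-flat up a major seventh → A, giving A°.

GM7 Amin7 E6 Gmin A°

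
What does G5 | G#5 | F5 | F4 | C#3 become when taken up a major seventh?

A major seventh up from G5 gives F#6.
G#5: a seventh up reaches F, and 11 semitones makes it F##6.
F5 up a major seventh is E6.
F4 up a major seventh is E5.
A major seventh up from C#3 gives B#3.

F#6 F##6 E6 E5 B#3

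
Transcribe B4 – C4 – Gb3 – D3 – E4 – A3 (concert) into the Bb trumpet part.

C#5 D4 Ab3 E3 F#4 B3

The Bb trumpet sounds a major second below written, so the written part must be a major second above concert — transpose each note up.
B4 to C#5
C4 to D4
Gb3 to Ab3
D3 to E3
E4 to F#4
A3 to B3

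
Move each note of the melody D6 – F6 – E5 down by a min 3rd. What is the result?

D6 gives B5
F6 gives D6
E5 gives C#5

B5 D6 C#5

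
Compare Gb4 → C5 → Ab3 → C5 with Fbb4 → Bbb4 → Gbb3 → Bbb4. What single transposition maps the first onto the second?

Take the first pair: Gb4 → Fbb4. G to F spans 2 letter names, so the interval is some kind of second.
Fbb4 to Gb4 is 3 semitones, which makes it an augmented second; the second version is lower, so the direction is down.
Checking another pair — C5 → Bbb4 — gives the same interval.

down an augmented second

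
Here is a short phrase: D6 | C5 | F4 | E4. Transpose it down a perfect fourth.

A5 G4 C4 B3

D6 -> A5
C5 -> G4
F4 -> C4
E4 -> B3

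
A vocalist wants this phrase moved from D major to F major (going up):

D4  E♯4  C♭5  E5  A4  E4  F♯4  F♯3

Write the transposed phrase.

F4 G#4 Ebb5 G5 C5 G4 A4 A3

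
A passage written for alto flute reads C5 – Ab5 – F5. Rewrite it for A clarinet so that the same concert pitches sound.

First find concert pitch: the alto flute sounds a perfect fourth below written, so C5 Ab5 F5 sounds G4 Eb5 C5.
Then write for A clarinet: it sounds a minor third below written, so the part must be a minor third above concert.
G4 → Bb4
Eb5 → Gb5
C5 → Eb5

Bb4 Gb5 Eb5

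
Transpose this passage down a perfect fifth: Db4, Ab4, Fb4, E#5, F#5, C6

Db4 -> Gb3
Ab4 -> Db4
Fb4 -> Bbb3
E#5 -> A#4
F#5 -> B4
C6 -> F5

Gb3 Db4 Bbb3 A#4 B4 F5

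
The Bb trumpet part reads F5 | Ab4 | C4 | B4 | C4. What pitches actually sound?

Written C4 on the Bb trumpet sounds as Bb3, a major second lower; apply that shift to every note.
F5 becomes Eb5
Ab4 becomes Gb4
C4 becomes Bb3
B4 becomes A4
C4 becomes Bb3

Eb5 Gb4 Bb3 A4 Bb3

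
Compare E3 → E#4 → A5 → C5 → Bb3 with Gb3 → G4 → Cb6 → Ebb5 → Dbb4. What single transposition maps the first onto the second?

Take the first pair: E3 → Gb3. E to G spans 3 letter names, so the interval is some kind of third.
E3 to Gb3 is 2 semitones, which makes it a diminished third; the second version is higher, so the direction is up.
Checking another pair — Bb3 → Dbb4 — gives the same interval.

up a diminished third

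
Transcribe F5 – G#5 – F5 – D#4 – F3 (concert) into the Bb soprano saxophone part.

G5 A#5 G5 E#4 G3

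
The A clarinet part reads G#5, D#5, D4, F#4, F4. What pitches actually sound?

E#5 B#4 B3 D#4 D4

The A clarinet sounds a minor third below written, so transpose each written note down a minor third.
G#5 to E#5
D#5 to B#4
D4 to B3
F#4 to D#4
F4 to D4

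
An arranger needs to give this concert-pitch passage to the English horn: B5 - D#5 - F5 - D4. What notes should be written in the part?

F#6 A#5 C6 A4

Written C4 sounds as F3 on the English horn, so concert pitches are written a perfect fifth up.
B5 -> F#6
D#5 -> A#5
F5 -> C6
D4 -> A4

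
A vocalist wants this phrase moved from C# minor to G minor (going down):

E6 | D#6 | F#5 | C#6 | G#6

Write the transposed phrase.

From C# down to G is an augmented fourth; apply that to each pitch.
E6 to Bb5
D#6 to A5
F#5 to C5
C#6 to G5
G#6 to D6

Bb5 A5 C5 G5 D6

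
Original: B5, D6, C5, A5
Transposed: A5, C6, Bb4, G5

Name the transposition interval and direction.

down a major second

Take the first pair: B5 → A5. B to A spans 2 letter names, so the interval is some kind of second.
A5 to B5 is 2 semitones, which makes it a major second; the second version is lower, so the direction is down.
Checking another pair — A5 → G5 — gives the same interval.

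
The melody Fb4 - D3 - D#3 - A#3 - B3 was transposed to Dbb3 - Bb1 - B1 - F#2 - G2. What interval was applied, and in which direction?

Take the first pair: Fb4 → Dbb3. F to D spans 10 letter names, so the interval is some kind of tenth.
Dbb3 to Fb4 is 16 semitones, which makes it a major tenth; the second version is lower, so the direction is down.
Checking another pair — B3 → G2 — gives the same interval.

down a major tenth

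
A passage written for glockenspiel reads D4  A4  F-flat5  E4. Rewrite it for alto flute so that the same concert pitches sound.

G6 D7 Bbb7 A6

First find concert pitch: the glockenspiel sounds a perfect fifteenth above written, so D4 A4 F-flat5 E4 sounds D6 A6 Fb7 E6.
Then write for alto flute: it sounds a perfect fourth below written, so the part must be a perfect fourth above concert.
D6 → G6
A6 → D7
Fb7 → Bbb7
E6 → A6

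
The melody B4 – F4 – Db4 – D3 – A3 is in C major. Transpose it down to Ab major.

G4 Db4 Bbb3 Bb2 F3

C major to Ab major down is a major third, so every note moves down by that interval.
B4 to G4
F4 to Db4
Db4 to Bbb3
D3 to Bb2
A3 to F3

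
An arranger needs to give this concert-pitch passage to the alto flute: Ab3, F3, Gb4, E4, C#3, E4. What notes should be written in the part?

The alto flute sounds a perfect fourth below written, so the written part must be a perfect fourth above concert — transpose each note up.
Ab3 -> Db4
F3 -> Bb3
Gb4 -> Cb5
E4 -> A4
C#3 -> F#3
E4 -> A4

Db4 Bb3 Cb5 A4 F#3 A4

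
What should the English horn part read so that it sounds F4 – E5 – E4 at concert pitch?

C5 B5 B4

The English horn sounds a perfect fifth below written, so the written part must be a perfect fifth above concert — transpose each note up.
F4 -> C5
E5 -> B5
E4 -> B4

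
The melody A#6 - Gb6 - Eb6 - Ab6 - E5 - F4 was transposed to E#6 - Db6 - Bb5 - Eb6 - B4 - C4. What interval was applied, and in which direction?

down a perfect fourth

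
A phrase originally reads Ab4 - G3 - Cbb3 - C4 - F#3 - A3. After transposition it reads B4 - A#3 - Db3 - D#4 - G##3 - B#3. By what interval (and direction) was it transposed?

Take the first pair: Ab4 → B4. A to B spans 2 letter names, so the interval is some kind of second.
Ab4 to B4 is 3 semitones, which makes it an augmented second; the second version is higher, so the direction is up.
Checking another pair — A3 → B#3 — gives the same interval.

up an augmented second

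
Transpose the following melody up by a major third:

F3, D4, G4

A3 F#4 B4

F3 up a major third is A3.
D4 up a major third is F#4.
G4: a third up reaches B, and 4 semitones makes it B4.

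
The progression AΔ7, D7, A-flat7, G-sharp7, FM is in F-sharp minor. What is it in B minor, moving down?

DΔ7 G7 Db7 C#7 BbM

F-sharp minor down to B minor is a perfect fifth; each chord root moves by that interval while the quality stays the same.
AΔ7: root A down a perfect fifth → D, giving DΔ7.
D7: root D down a perfect fifth → G, giving G7.
A-flat7: root A-flat down a perfect fifth → Db, giving Db7.
G-sharp7: root G-sharp down a perfect fifth → C#, giving C#7.
FM: root F down a perfect fifth → Bb, giving BbM.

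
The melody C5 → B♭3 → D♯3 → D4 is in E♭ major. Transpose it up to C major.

E♭ major to C major up is a major sixth, so every note moves up by that interval.
C5 -> A5
Bb3 -> G4
D#3 -> B#3
D4 -> B4

A5 G4 B#3 B4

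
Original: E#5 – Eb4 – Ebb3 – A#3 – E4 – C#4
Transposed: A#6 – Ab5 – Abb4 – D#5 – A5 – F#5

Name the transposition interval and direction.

Take the first pair: E#5 → A#6. E to A spans 11 letter names, so the interval is some kind of eleventh.
E#5 to A#6 is 17 semitones, which makes it a perfect eleventh; the second version is higher, so the direction is up.
Checking another pair — C#4 → F#5 — gives the same interval.

up a perfect eleventh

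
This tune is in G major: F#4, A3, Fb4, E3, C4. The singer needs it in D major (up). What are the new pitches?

C#5 E4 Cb5 B3 G4

G major to D major up is a perfect fifth, so every note moves up by that interval.
F#4 becomes C#5
A3 becomes E4
Fb4 becomes Cb5
E3 becomes B3
C4 becomes G4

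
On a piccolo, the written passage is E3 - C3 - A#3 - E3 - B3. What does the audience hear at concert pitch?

The piccolo sounds a perfect octave above written, so transpose each written note up a perfect octave.
E3 gives E4
C3 gives C4
A#3 gives A#4
E3 gives E4
B3 gives B4

E4 C4 A#4 E4 B4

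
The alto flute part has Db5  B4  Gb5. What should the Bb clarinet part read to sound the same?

First find concert pitch: the alto flute sounds a perfect fourth below written, so Db5 B4 Gb5 sounds Ab4 F#4 Db5.
Then write for Bb clarinet: it sounds a major second below written, so the part must be a major second above concert.
Ab4 → Bb4
F#4 → G#4
Db5 → Eb5

Bb4 G#4 Eb5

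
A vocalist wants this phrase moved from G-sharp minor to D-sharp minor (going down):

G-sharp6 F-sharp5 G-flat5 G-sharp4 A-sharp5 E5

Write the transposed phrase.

From G-sharp down to D-sharp is a perfect fourth; apply that to each pitch.
G#6 becomes D#6
F#5 becomes C#5
Gb5 becomes Db5
G#4 becomes D#4
A#5 becomes E#5
E5 becomes B4

D#6 C#5 Db5 D#4 E#5 B4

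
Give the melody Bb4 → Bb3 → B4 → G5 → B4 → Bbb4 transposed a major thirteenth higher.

A major thirteenth up from Bb4 gives G6.
A major thirteenth up from Bb3 gives G5.
B4: a thirteenth up reaches G, and 21 semitones makes it G#6.
A major thirteenth up from G5 gives E7.
A major thirteenth up from B4 gives G#6.
Bbb4: a thirteenth up reaches G, and 21 semitones makes it Gb6.

G6 G5 G#6 E7 G#6 Gb6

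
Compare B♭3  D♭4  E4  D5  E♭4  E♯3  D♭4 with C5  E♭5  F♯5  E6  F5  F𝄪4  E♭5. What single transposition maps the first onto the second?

Take the first pair: Bb3 → C5. B to C spans 9 letter names, so the interval is some kind of ninth.
Bb3 to C5 is 14 semitones, which makes it a major ninth; the second version is higher, so the direction is up.
Checking another pair — Db4 → Eb5 — gives the same interval.

up a major ninth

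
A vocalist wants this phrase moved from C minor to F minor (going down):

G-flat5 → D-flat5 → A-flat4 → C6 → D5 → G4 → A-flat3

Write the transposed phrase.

Cb5 Gb4 Db4 F5 G4 C4 Db3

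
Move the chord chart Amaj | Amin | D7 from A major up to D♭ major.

Dbmaj Dbmin Gb7

A major up to D♭ major is a diminished fourth; each chord root moves by that interval while the quality stays the same.
Amaj: root A up a diminished fourth → Db, giving Dbmaj.
Amin: root A up a diminished fourth → Db, giving Dbmin.
D7: root D up a diminished fourth → Gb, giving Gb7.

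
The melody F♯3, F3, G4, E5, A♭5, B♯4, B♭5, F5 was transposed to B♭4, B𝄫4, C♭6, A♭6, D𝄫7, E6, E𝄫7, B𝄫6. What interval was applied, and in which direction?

up a diminished eleventh

From F#3 to Bb4 is 11 letter names — an eleventh of some quality.
F#3 to Bb4 is 16 semitones, which makes it a diminished eleventh; the second version is higher, so the direction is up.
Checking another pair — F5 → Bbb6 — gives the same interval.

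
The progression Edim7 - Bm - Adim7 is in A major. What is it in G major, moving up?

Ddim7 Am Gdim7

A major up to G major is a minor seventh; each chord root moves by that interval while the quality stays the same.
Edim7: root E up a minor seventh → D, giving Ddim7.
Bm: root B up a minor seventh → A, giving Am.
Adim7: root A up a minor seventh → G, giving Gdim7.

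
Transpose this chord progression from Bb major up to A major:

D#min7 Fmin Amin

Bb major up to A major is a major seventh; each chord root moves by that interval while the quality stays the same.
D#min7: root D# up a major seventh → C##, giving C##min7.
Fmin: root F up a major seventh → E, giving Emin.
Amin: root A up a major seventh → G#, giving G#min.

C##min7 Emin G#min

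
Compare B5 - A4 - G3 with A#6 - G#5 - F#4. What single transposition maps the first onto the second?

Take the first pair: B5 → A#6. B to A spans 7 letter names, so the interval is some kind of seventh.
B5 to A#6 is 11 semitones, which makes it a major seventh; the second version is higher, so the direction is up.
Checking another pair — G3 → F#4 — gives the same interval.

up a major seventh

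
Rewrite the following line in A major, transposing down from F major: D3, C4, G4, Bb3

From F down to A is a minor sixth; apply that to each pitch.
D3 -> F#2
C4 -> E3
G4 -> B3
Bb3 -> D3

F#2 E3 B3 D3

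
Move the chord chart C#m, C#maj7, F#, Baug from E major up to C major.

Am Amaj7 D Gaug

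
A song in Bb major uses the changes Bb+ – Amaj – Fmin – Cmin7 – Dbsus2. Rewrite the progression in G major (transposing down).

G+ F#maj Dmin Amin7 Bbsus2

Bb major down to G major is a minor third; each chord root moves by that interval while the quality stays the same.
Bb+: root Bb down a minor third → G, giving G+.
Amaj: root A down a minor third → F#, giving F#maj.
Fmin: root F down a minor third → D, giving Dmin.
Cmin7: root C down a minor third → A, giving Amin7.
Dbsus2: root Db down a minor third → Bb, giving Bbsus2.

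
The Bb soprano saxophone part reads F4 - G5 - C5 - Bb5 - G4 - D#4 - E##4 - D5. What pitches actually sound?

Written C4 on the Bb soprano saxophone sounds as Bb3, a major second lower; apply that shift to every note.
F4 -> Eb4
G5 -> F5
C5 -> Bb4
Bb5 -> Ab5
G4 -> F4
D#4 -> C#4
E##4 -> D##4
D5 -> C5

Eb4 F5 Bb4 Ab5 F4 C#4 D##4 C5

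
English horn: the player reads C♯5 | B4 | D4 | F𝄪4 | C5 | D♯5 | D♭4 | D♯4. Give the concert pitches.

F#4 E4 G3 B#3 F4 G#4 Gb3 G#3

The English horn sounds a perfect fifth below written, so transpose each written note down a perfect fifth.
C#5 → F#4
B4 → E4
D4 → G3
F##4 → B#3
C5 → F4
D#5 → G#4
Db4 → Gb3
D#4 → G#3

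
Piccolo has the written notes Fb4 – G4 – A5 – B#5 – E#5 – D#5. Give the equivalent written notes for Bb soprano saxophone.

First find concert pitch: the piccolo sounds a perfect octave above written, so Fb4 G4 A5 B#5 E#5 D#5 sounds Fb5 G5 A6 B#6 E#6 D#6.
Then write for Bb soprano saxophone: it sounds a major second below written, so the part must be a major second above concert.
Fb5 → Gb5
G5 → A5
A6 → B6
B#6 → C##7
E#6 → F##6
D#6 → E#6

Gb5 A5 B6 C##7 F##6 E#6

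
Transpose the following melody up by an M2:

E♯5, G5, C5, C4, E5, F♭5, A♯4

A major second up from E#5 gives F##5.
A major second up from G5 gives A5.
C5 up a major second is D5.
A major second up from C4 gives D4.
A major second up from E5 gives F#5.
Fb5 up a major second is Gb5.
A#4: a second up reaches B, and 2 semitones makes it B#4.

F##5 A5 D5 D4 F#5 Gb5 B#4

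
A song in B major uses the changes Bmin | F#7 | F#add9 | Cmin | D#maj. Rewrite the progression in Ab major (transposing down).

B major down to Ab major is an augmented second; each chord root moves by that interval while the quality stays the same.
Bmin: root B down an augmented second → Ab, giving Abmin.
F#7: root F# down an augmented second → Eb, giving Eb7.
F#add9: root F# down an augmented second → Eb, giving Ebadd9.
Cmin: root C down an augmented second → Bbb, giving Bbbmin.
D#maj: root D# down an augmented second → C, giving Cmaj.

Abmin Eb7 Ebadd9 Bbbmin Cmaj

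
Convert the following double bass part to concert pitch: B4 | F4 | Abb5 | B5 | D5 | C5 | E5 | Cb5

The double bass sounds a perfect octave below written, so transpose each written note down a perfect octave.
B4 to B3
F4 to F3
Abb5 to Abb4
B5 to B4
D5 to D4
C5 to C4
E5 to E4
Cb5 to Cb4

B3 F3 Abb4 B4 D4 C4 E4 Cb4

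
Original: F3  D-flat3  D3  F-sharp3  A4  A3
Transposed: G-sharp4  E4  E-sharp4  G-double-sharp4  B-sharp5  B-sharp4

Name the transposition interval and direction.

From F3 to G#4 is 9 letter names — a ninth of some quality.
F3 to G#4 is 15 semitones, which makes it an augmented ninth; the second version is higher, so the direction is up.
Checking another pair — A3 → B#4 — gives the same interval.

up an augmented ninth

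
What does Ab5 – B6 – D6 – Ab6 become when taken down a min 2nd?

A minor second down from Ab5 gives G5.
B6: a second down reaches A, and 1 semitone makes it A#6.
D6 down a minor second is C#6.
A minor second down from Ab6 gives G6.

G5 A#6 C#6 G6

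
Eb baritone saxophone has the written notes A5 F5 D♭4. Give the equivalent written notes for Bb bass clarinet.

First find concert pitch: the Eb baritone saxophone sounds a major thirteenth below written, so A5 F5 D♭4 sounds C4 Ab3 Fb2.
Then write for Bb bass clarinet: it sounds a major ninth below written, so the part must be a major ninth above concert.
C4 → D5
Ab3 → Bb4
Fb2 → Gb3

D5 Bb4 Gb3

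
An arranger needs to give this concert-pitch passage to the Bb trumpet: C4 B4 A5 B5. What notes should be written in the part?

D4 C#5 B5 C#6

The Bb trumpet sounds a major second below written, so the written part must be a major second above concert — transpose each note up.
C4 → D4
B4 → C#5
A5 → B5
B5 → C#6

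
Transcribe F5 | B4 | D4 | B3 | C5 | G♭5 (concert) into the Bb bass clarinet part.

The Bb bass clarinet sounds a major ninth below written, so the written part must be a major ninth above concert — transpose each note up.
F5 becomes G6
B4 becomes C#6
D4 becomes E5
B3 becomes C#5
C5 becomes D6
Gb5 becomes Ab6

G6 C#6 E5 C#5 D6 Ab6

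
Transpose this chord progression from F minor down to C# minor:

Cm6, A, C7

G#m6 E# G#7

F minor down to C# minor is a diminished fourth; each chord root moves by that interval while the quality stays the same.
Cm6: root C down a diminished fourth → G#, giving G#m6.
A: root A down a diminished fourth → E#, giving E#.
C7: root C down a diminished fourth → G#, giving G#7.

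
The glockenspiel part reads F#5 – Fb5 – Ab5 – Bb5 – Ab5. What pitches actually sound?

F#7 Fb7 Ab7 Bb7 Ab7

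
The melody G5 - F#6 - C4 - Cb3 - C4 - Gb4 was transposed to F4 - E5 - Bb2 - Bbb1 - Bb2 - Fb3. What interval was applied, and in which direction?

down a major ninth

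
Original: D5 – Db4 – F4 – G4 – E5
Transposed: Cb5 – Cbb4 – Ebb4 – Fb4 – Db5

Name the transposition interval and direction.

down an augmented second

From D5 to Cb5 is 2 letter names — a second of some quality.
Cb5 to D5 is 3 semitones, which makes it an augmented second; the second version is lower, so the direction is down.
Checking another pair — E5 → Db5 — gives the same interval.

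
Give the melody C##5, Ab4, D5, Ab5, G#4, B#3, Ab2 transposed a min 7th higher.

B#5 Gb5 C6 Gb6 F#5 A#4 Gb3

C##5 -> B#5
Ab4 -> Gb5
D5 -> C6
Ab5 -> Gb6
G#4 -> F#5
B#3 -> A#4
Ab2 -> Gb3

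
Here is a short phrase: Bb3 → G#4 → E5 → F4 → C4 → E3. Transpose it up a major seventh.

A4 F##5 D#6 E5 B4 D#4

Bb3 -> A4
G#4 -> F##5
E5 -> D#6
F4 -> E5
C4 -> B4
E3 -> D#4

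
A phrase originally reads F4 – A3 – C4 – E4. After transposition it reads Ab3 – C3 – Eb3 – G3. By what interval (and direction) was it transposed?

down a major sixth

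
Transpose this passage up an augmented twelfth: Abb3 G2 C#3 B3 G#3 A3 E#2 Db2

Eb5 D#4 G##4 F##5 D##5 E#5 B##3 A3

Abb3 -> Eb5
G2 -> D#4
C#3 -> G##4
B3 -> F##5
G#3 -> D##5
A3 -> E#5
E#2 -> B##3
Db2 -> A3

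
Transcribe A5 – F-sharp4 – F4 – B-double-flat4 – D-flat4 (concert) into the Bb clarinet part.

Written C4 sounds as Bb3 on the Bb clarinet, so concert pitches are written a major second up.
A5 → B5
F#4 → G#4
F4 → G4
Bbb4 → Cb5
Db4 → Eb4

B5 G#4 G4 Cb5 Eb4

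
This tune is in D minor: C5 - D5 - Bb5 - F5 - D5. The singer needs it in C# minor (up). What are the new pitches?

D minor to C# minor up is a major seventh, so every note moves up by that interval.
C5 gives B5
D5 gives C#6
Bb5 gives A6
F5 gives E6
D5 gives C#6

B5 C#6 A6 E6 C#6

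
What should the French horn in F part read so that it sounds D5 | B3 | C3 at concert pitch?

A5 F#4 G3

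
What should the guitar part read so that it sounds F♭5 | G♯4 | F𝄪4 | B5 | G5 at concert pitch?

Written C4 sounds as C3 on the guitar, so concert pitches are written a perfect octave up.
Fb5 → Fb6
G#4 → G#5
F##4 → F##5
B5 → B6
G5 → G6

Fb6 G#5 F##5 B6 G6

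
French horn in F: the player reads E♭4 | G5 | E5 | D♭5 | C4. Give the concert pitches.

Ab3 C5 A4 Gb4 F3

The French horn in F sounds a perfect fifth below written, so transpose each written note down a perfect fifth.
Eb4 -> Ab3
G5 -> C5
E5 -> A4
Db5 -> Gb4
C4 -> F3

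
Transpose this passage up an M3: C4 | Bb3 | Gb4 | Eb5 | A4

E4 D4 Bb4 G5 C#5

C4 -> E4
Bb3 -> D4
Gb4 -> Bb4
Eb5 -> G5
A4 -> C#5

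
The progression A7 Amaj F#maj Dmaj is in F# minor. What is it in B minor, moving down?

D7 Dmaj Bmaj Gmaj

F# minor down to B minor is a perfect fifth; each chord root moves by that interval while the quality stays the same.
A7: root A down a perfect fifth → D, giving D7.
Amaj: root A down a perfect fifth → D, giving Dmaj.
F#maj: root F# down a perfect fifth → B, giving Bmaj.
Dmaj: root D down a perfect fifth → G, giving Gmaj.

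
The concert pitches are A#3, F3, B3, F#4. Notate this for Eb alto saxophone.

F##4 D4 G#4 D#5

The Eb alto saxophone sounds a major sixth below written, so the written part must be a major sixth above concert — transpose each note up.
A#3 becomes F##4
F3 becomes D4
B3 becomes G#4
F#4 becomes D#5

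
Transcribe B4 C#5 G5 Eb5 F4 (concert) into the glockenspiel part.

B2 C#3 G3 Eb3 F2

Written C4 sounds as C6 on the glockenspiel, so concert pitches are written a perfect fifteenth down.
B4 -> B2
C#5 -> C#3
G5 -> G3
Eb5 -> Eb3
F4 -> F2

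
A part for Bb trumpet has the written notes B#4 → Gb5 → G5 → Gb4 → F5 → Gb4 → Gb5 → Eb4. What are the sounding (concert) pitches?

Written C4 on the Bb trumpet sounds as Bb3, a major second lower; apply that shift to every note.
B#4 gives A#4
Gb5 gives Fb5
G5 gives F5
Gb4 gives Fb4
F5 gives Eb5
Gb4 gives Fb4
Gb5 gives Fb5
Eb4 gives Db4

A#4 Fb5 F5 Fb4 Eb5 Fb4 Fb5 Db4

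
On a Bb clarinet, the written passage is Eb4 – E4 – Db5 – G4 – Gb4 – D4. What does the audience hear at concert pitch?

Db4 D4 Cb5 F4 Fb4 C4

The Bb clarinet sounds a major second below written, so transpose each written note down a major second.
Eb4 gives Db4
E4 gives D4
Db5 gives Cb5
G4 gives F4
Gb4 gives Fb4
D4 gives C4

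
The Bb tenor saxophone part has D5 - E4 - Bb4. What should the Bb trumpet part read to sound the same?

D4 E3 Bb3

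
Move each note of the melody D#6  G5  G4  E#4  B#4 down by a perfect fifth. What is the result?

G#5 C5 C4 A#3 E#4

D#6: a fifth down reaches G, and 7 semitones makes it G#5.
G5: a fifth down reaches C, and 7 semitones makes it C5.
A perfect fifth down from G4 gives C4.
A perfect fifth down from E#4 gives A#3.
B#4: a fifth down reaches E, and 7 semitones makes it E#4.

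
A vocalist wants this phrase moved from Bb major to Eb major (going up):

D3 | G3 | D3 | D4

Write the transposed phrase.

From Bb up to Eb is a perfect fourth; apply that to each pitch.
D3 -> G3
G3 -> C4
D3 -> G3
D4 -> G4

G3 C4 G3 G4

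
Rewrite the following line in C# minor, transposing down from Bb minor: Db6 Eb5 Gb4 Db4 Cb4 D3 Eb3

E5 F#4 A3 E3 D3 E#2 F#2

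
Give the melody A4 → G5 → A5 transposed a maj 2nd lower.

A4 gives G4
G5 gives F5
A5 gives G5

G4 F5 G5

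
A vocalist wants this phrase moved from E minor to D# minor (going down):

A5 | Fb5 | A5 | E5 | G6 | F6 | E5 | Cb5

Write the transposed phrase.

G#5 Eb5 G#5 D#5 F#6 E6 D#5 Bb4

From E down to D# is a minor second; apply that to each pitch.
A5 gives G#5
Fb5 gives Eb5
A5 gives G#5
E5 gives D#5
G6 gives F#6
F6 gives E6
E5 gives D#5
Cb5 gives Bb4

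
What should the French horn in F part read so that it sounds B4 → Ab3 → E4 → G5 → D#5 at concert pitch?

The French horn in F sounds a perfect fifth below written, so the written part must be a perfect fifth above concert — transpose each note up.
B4 -> F#5
Ab3 -> Eb4
E4 -> B4
G5 -> D6
D#5 -> A#5

F#5 Eb4 B4 D6 A#5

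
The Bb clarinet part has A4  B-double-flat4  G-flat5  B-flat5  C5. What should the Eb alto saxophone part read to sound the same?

E5 Fb5 Db6 F6 G5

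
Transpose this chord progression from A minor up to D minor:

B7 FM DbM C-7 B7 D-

E7 BbM GbM F-7 E7 G-

A minor up to D minor is a perfect fourth; each chord root moves by that interval while the quality stays the same.
B7: root B up a perfect fourth → E, giving E7.
FM: root F up a perfect fourth → Bb, giving BbM.
DbM: root Db up a perfect fourth → Gb, giving GbM.
C-7: root C up a perfect fourth → F, giving F-7.
B7: root B up a perfect fourth → E, giving E7.
D-: root D up a perfect fourth → G, giving G-.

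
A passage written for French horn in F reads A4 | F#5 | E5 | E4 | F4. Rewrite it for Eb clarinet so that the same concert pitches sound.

First find concert pitch: the French horn in F sounds a perfect fifth below written, so A4 F#5 E5 E4 F4 sounds D4 B4 A4 A3 Bb3.
Then write for Eb clarinet: it sounds a minor third above written, so the part must be a minor third below concert.
D4 → B3
B4 → G#4
A4 → F#4
A3 → F#3
Bb3 → G3

B3 G#4 F#4 F#3 G3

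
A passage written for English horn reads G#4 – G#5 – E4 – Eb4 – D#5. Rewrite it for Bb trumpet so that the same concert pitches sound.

D#4 D#5 B3 Bb3 A#4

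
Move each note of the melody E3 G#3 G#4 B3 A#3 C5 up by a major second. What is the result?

E3 up a major second is F#3.
A major second up from G#3 gives A#3.
A major second up from G#4 gives A#4.
A major second up from B3 gives C#4.
A#3 up a major second is B#3.
C5 up a major second is D5.

F#3 A#3 A#4 C#4 B#3 D5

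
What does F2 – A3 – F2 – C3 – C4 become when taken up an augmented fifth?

C#3 E#4 C#3 G#3 G#4

F2 → C#3
A3 → E#4
F2 → C#3
C3 → G#3
C4 → G#4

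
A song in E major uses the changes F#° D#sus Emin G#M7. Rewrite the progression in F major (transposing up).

E major up to F major is a minor second; each chord root moves by that interval while the quality stays the same.
F#°: root F# up a minor second → G, giving G°.
D#sus: root D# up a minor second → E, giving Esus.
Emin: root E up a minor second → F, giving Fmin.
G#M7: root G# up a minor second → A, giving AM7.

G° Esus Fmin AM7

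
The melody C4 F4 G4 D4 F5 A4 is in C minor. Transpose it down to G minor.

C minor to G minor down is a perfect fourth, so every note moves down by that interval.
C4 -> G3
F4 -> C4
G4 -> D4
D4 -> A3
F5 -> C5
A4 -> E4

G3 C4 D4 A3 C5 E4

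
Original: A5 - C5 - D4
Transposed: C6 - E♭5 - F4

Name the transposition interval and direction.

up a minor third

Take the first pair: A5 → C6. A to C spans 3 letter names, so the interval is some kind of third.
A5 to C6 is 3 semitones, which makes it a minor third; the second version is higher, so the direction is up.
Checking another pair — D4 → F4 — gives the same interval.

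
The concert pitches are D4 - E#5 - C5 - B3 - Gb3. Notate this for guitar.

D5 E#6 C6 B4 Gb4

The guitar sounds a perfect octave below written, so the written part must be a perfect octave above concert — transpose each note up.
D4 becomes D5
E#5 becomes E#6
C5 becomes C6
B3 becomes B4
Gb3 becomes Gb4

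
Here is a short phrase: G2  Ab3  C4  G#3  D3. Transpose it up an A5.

D#3 E4 G#4 D##4 A#3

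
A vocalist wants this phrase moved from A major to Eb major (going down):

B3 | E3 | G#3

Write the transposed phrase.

F3 Bb2 D3

From A down to Eb is an augmented fourth; apply that to each pitch.
B3 -> F3
E3 -> Bb2
G#3 -> D3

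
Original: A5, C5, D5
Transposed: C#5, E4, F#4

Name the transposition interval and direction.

From A5 to C#5 is 6 letter names — a sixth of some quality.
C#5 to A5 is 8 semitones, which makes it a minor sixth; the second version is lower, so the direction is down.
Checking another pair — D5 → F#4 — gives the same interval.

down a minor sixth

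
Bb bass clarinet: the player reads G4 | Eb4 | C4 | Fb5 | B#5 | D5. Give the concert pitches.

F3 Db3 Bb2 Ebb4 A#4 C4

The Bb bass clarinet sounds a major ninth below written, so transpose each written note down a major ninth.
G4 → F3
Eb4 → Db3
C4 → Bb2
Fb5 → Ebb4
B#5 → A#4
D5 → C4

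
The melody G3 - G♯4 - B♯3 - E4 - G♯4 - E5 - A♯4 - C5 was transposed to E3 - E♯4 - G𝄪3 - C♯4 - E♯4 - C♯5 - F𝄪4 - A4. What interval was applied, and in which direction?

down a minor third

From G3 to E3 is 3 letter names — a third of some quality.
E3 to G3 is 3 semitones, which makes it a minor third; the second version is lower, so the direction is down.
Checking another pair — C5 → A4 — gives the same interval.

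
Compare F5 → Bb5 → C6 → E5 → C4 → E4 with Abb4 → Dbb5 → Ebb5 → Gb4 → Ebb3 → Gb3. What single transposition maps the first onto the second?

down an augmented sixth

From F5 to Abb4 is 6 letter names — a sixth of some quality.
Abb4 to F5 is 10 semitones, which makes it an augmented sixth; the second version is lower, so the direction is down.
Checking another pair — E4 → Gb3 — gives the same interval.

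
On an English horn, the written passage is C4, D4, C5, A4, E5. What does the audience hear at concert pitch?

Written C4 on the English horn sounds as F3, a perfect fifth lower; apply that shift to every note.
C4 becomes F3
D4 becomes G3
C5 becomes F4
A4 becomes D4
E5 becomes A4

F3 G3 F4 D4 A4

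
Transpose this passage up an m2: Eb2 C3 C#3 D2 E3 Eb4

Fb2 Db3 D3 Eb2 F3 Fb4

Eb2 -> Fb2
C3 -> Db3
C#3 -> D3
D2 -> Eb2
E3 -> F3
Eb4 -> Fb4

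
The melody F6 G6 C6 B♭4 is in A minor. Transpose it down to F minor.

Db6 Eb6 Ab5 Gb4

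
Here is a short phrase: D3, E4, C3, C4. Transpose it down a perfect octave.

D3 gives D2
E4 gives E3
C3 gives C2
C4 gives C3

D2 E3 C2 C3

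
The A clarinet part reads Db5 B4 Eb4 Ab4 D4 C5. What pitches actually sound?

Written C4 on the A clarinet sounds as A3, a minor third lower; apply that shift to every note.
Db5 gives Bb4
B4 gives G#4
Eb4 gives C4
Ab4 gives F4
D4 gives B3
C5 gives A4

Bb4 G#4 C4 F4 B3 A4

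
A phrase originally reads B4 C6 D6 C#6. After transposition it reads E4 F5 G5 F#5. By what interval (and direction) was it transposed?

down a perfect fifth

From B4 to E4 is 5 letter names — a fifth of some quality.
E4 to B4 is 7 semitones, which makes it a perfect fifth; the second version is lower, so the direction is down.
Checking another pair — C#6 → F#5 — gives the same interval.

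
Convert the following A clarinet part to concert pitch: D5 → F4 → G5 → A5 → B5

B4 D4 E5 F#5 G#5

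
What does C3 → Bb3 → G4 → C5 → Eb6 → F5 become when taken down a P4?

C3: a fourth down reaches G, and 5 semitones makes it G2.
Bb3 down a perfect fourth is F3.
G4: a fourth down reaches D, and 5 semitones makes it D4.
C5: a fourth down reaches G, and 5 semitones makes it G4.
A perfect fourth down from Eb6 gives Bb5.
F5: a fourth down reaches C, and 5 semitones makes it C5.

G2 F3 D4 G4 Bb5 C5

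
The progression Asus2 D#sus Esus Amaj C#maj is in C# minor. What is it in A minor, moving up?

Fsus2 Bsus Csus Fmaj Amaj

C# minor up to A minor is a minor sixth; each chord root moves by that interval while the quality stays the same.
Asus2: root A up a minor sixth → F, giving Fsus2.
D#sus: root D# up a minor sixth → B, giving Bsus.
Esus: root E up a minor sixth → C, giving Csus.
Amaj: root A up a minor sixth → F, giving Fmaj.
C#maj: root C# up a minor sixth → A, giving Amaj.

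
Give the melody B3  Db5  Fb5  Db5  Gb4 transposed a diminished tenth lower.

G##2 B3 D4 B3 E3

B3 to G##2
Db5 to B3
Fb5 to D4
Db5 to B3
Gb4 to E3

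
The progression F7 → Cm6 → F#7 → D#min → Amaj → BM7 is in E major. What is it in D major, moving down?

Eb7 Bbm6 E7 C#min Gmaj AM7

E major down to D major is a major second; each chord root moves by that interval while the quality stays the same.
F7: root F down a major second → Eb, giving Eb7.
Cm6: root C down a major second → Bb, giving Bbm6.
F#7: root F# down a major second → E, giving E7.
D#min: root D# down a major second → C#, giving C#min.
Amaj: root A down a major second → G, giving Gmaj.
BM7: root B down a major second → A, giving AM7.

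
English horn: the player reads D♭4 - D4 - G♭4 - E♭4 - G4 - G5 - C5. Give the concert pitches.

Gb3 G3 Cb4 Ab3 C4 C5 F4

Written C4 on the English horn sounds as F3, a perfect fifth lower; apply that shift to every note.
Db4 → Gb3
D4 → G3
Gb4 → Cb4
Eb4 → Ab3
G4 → C4
G5 → C5
C5 → F4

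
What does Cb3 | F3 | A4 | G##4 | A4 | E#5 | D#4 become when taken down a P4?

Gb2 C3 E4 D##4 E4 B#4 A#3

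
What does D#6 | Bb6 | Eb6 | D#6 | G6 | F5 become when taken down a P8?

D#6 down a perfect octave is D#5.
Bb6: an octave down reaches B, and 12 semitones makes it Bb5.
Eb6: an octave down reaches E, and 12 semitones makes it Eb5.
D#6 down a perfect octave is D#5.
A perfect octave down from G6 gives G5.
F5 down a perfect octave is F4.

D#5 Bb5 Eb5 D#5 G5 F4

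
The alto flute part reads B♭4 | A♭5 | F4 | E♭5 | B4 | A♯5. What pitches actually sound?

F4 Eb5 C4 Bb4 F#4 E#5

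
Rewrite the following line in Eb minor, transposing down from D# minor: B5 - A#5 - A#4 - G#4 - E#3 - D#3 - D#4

D# minor to Eb minor down is an augmented seventh, so every note moves down by that interval.
B5 -> Cb5
A#5 -> Bb4
A#4 -> Bb3
G#4 -> Ab3
E#3 -> F2
D#3 -> Eb2
D#4 -> Eb3

Cb5 Bb4 Bb3 Ab3 F2 Eb2 Eb3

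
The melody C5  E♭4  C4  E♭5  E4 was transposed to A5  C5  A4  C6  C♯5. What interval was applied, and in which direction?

up a major sixth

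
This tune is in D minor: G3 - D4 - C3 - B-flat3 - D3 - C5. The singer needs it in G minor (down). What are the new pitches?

D minor to G minor down is a perfect fifth, so every note moves down by that interval.
G3 → C3
D4 → G3
C3 → F2
Bb3 → Eb3
D3 → G2
C5 → F4

C3 G3 F2 Eb3 G2 F4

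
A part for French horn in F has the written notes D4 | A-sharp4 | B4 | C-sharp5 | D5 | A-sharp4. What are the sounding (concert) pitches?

G3 D#4 E4 F#4 G4 D#4

The French horn in F sounds a perfect fifth below written, so transpose each written note down a perfect fifth.
D4 -> G3
A#4 -> D#4
B4 -> E4
C#5 -> F#4
D5 -> G4
A#4 -> D#4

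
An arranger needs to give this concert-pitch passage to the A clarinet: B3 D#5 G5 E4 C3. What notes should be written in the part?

D4 F#5 Bb5 G4 Eb3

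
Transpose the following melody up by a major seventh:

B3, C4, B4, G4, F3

B3 up a major seventh is A#4.
A major seventh up from C4 gives B4.
B4 up a major seventh is A#5.
G4 up a major seventh is F#5.
F3 up a major seventh is E4.

A#4 B4 A#5 F#5 E4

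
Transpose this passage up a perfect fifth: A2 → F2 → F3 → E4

A2 becomes E3
F2 becomes C3
F3 becomes C4
E4 becomes B4

E3 C3 C4 B4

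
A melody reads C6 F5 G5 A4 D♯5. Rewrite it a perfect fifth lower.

C6 down a perfect fifth is F5.
F5 down a perfect fifth is Bb4.
G5: a fifth down reaches C, and 7 semitones makes it C5.
A4 down a perfect fifth is D4.
A perfect fifth down from D#5 gives G#4.

F5 Bb4 C5 D4 G#4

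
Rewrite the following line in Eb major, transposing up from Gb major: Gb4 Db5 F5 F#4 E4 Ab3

Eb5 Bb5 D6 D#5 C#5 F4

From Gb up to Eb is a major sixth; apply that to each pitch.
Gb4 becomes Eb5
Db5 becomes Bb5
F5 becomes D6
F#4 becomes D#5
E4 becomes C#5
Ab3 becomes F4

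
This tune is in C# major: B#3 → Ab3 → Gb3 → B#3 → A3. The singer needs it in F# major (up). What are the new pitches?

E#4 Db4 Cb4 E#4 D4

From C# up to F# is a perfect fourth; apply that to each pitch.
B#3 to E#4
Ab3 to Db4
Gb3 to Cb4
B#3 to E#4
A3 to D4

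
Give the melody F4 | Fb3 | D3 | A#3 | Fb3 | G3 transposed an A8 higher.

F4 → F#5
Fb3 → F4
D3 → D#4
A#3 → A##4
Fb3 → F4
G3 → G#4

F#5 F4 D#4 A##4 F4 G#4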